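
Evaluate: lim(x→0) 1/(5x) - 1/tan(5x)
This is an ∞-∞ indeterminate form.

Combine fractions or rationalize to convert ∞-∞ to 0/0 form:
  lim(x→0) 1/(5x) - 1/tan(5x) = 0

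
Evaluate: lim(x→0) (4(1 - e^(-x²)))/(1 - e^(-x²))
This is a 0/0 indeterminate form.

Apply L'Hôpital's rule: differentiate numerator and denominator separately.
  f(x) = 4 - 4·e^(-x^2)   ⇒   f'(x) = 8·x·e^(-x^2)
  g(x) = 1 - e^(-x^2)   ⇒   g'(x) = 2·x·e^(-x^2)
  lim(x→0) f'(x)/g'(x) = lim(x→0) (8·x·e^(-x^2))/(2·x·e^(-x^2))
  = 4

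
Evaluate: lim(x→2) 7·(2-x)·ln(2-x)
This is a 0·∞ indeterminate form.

Rewrite 0·∞ as a quotient (0/0 or ∞/∞ form), then apply L'Hôpital's rule:
  lim(x→2) 7·(2-x)·ln(2-x) = 0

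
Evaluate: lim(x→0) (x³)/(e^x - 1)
This is a 0/0 indeterminate form.

Apply L'Hôpital's rule: differentiate numerator and denominator separately.
  f(x) = x^3   ⇒   f'(x) = 3·x^2
  g(x) = e^(x) - 1   ⇒   g'(x) = e^(x)
  lim(x→0) f'(x)/g'(x) = lim(x→0) (3·x^2)/(e^(x))
  = 0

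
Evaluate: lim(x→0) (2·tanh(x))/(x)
This is a 0/0 indeterminate form.

Apply L'Hôpital's rule: differentiate numerator and denominator separately.
  f(x) = 2·tanh(x)   ⇒   f'(x) = 2 - 2·tanh(x)^2
  g(x) = x   ⇒   g'(x) = 1
  lim(x→0) f'(x)/g'(x) = lim(x→0) (2 - 2·tanh(x)^2)/(1)
  = 2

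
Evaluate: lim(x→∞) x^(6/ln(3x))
This is an exponential indeterminate form.

For exponential indeterminate forms, take the natural log:
  Let L = lim(x→∞) x^(6/ln(3x))
  Then ln(L) = lim(x→∞) [exponent × ln(base)]
  Evaluate using L'Hôpital or standard limits, then exponentiate.
  L = e^(6)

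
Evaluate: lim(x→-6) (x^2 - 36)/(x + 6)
This is a standard limit.

Factor or rationalize the expression:
  lim(x→-6) (x^2 - 36)/(x + 6) = -12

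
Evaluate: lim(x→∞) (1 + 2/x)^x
This is an exponential indeterminate form.

For exponential indeterminate forms, take the natural log:
  Let L = lim(x→∞) (1 + 2/x)^x
  Then ln(L) = lim(x→∞) [exponent × ln(base)]
  Evaluate using L'Hôpital or standard limits, then exponentiate.
  L = e²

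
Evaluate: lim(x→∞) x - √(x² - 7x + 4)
This is an ∞-∞ indeterminate form.

Combine fractions or rationalize to convert ∞-∞ to 0/0 form:
  lim(x→∞) x - √(x² - 7x + 4) = 7/2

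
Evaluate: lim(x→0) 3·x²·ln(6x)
This is a 0·∞ indeterminate form.

Rewrite 0·∞ as a quotient (0/0 or ∞/∞ form), then apply L'Hôpital's rule:
  lim(x→0) 3·x²·ln(6x) = 0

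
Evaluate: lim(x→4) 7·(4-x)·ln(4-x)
This is a 0·∞ indeterminate form.

Rewrite 0·∞ as a quotient (0/0 or ∞/∞ form), then apply L'Hôpital's rule:
  lim(x→4) 7·(4-x)·ln(4-x) = 0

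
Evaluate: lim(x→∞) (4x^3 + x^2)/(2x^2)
This is an ∞/∞ indeterminate form.

Apply L'Hôpital's rule: differentiate numerator and denominator separately.
  f(x) = 4·x^3 + x^2   ⇒   f'(x) = 12·x^2 + 2·x
  g(x) = 2·x^2   ⇒   g'(x) = 4·x
  lim(x→∞) f'(x)/g'(x) = lim(x→∞) (12·x^2 + 2·x)/(4·x)
  = ∞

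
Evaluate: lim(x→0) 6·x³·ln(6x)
This is a 0·∞ indeterminate form.

Rewrite 0·∞ as a quotient (0/0 or ∞/∞ form), then apply L'Hôpital's rule:
  lim(x→0) 6·x³·ln(6x) = 0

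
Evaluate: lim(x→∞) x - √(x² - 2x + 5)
This is an ∞-∞ indeterminate form.

Combine fractions or rationalize to convert ∞-∞ to 0/0 form:
  lim(x→∞) x - √(x² - 2x + 5) = 1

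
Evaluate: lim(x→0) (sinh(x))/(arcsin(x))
This is a 0/0 indeterminate form.

Apply L'Hôpital's rule: differentiate numerator and denominator separately.
  f(x) = sinh(x)   ⇒   f'(x) = cosh(x)
  g(x) = asin(x)   ⇒   g'(x) = 1/sqrt(1 - x^2)
  lim(x→0) f'(x)/g'(x) = lim(x→0) (cosh(x))/(1/sqrt(1 - x^2))
  = 1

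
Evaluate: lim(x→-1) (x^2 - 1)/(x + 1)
This is a standard limit.

Factor or rationalize the expression:
  lim(x→-1) (x^2 - 1)/(x + 1) = -2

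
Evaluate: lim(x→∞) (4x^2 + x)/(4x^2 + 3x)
This is an ∞/∞ indeterminate form.

Apply L'Hôpital's rule: differentiate numerator and denominator separately.
  f(x) = 4·x^2 + x   ⇒   f'(x) = 8·x + 1
  g(x) = 4·x^2 + 3·x   ⇒   g'(x) = 8·x + 3
  lim(x→∞) f'(x)/g'(x) = lim(x→∞) (8·x + 1)/(8·x + 3)
  = 1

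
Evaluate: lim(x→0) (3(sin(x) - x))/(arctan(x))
This is a 0/0 indeterminate form.

Apply L'Hôpital's rule: differentiate numerator and denominator separately.
  f(x) = -3·x + 3·sin(x)   ⇒   f'(x) = 3·cos(x) - 3
  g(x) = atan(x)   ⇒   g'(x) = 1/(x^2 + 1)
  lim(x→0) f'(x)/g'(x) = lim(x→0) (3·cos(x) - 3)/(1/(x^2 + 1))
  = 0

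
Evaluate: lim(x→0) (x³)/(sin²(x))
This is a 0/0 indeterminate form.

Apply L'Hôpital's rule: differentiate numerator and denominator separately.
  f(x) = x^3   ⇒   f'(x) = 3·x^2
  g(x) = sin(x)^2   ⇒   g'(x) = 2·sin(x)·cos(x)
  lim(x→0) f'(x)/g'(x) = lim(x→0) (3·x^2)/(2·sin(x)·cos(x))
  = 0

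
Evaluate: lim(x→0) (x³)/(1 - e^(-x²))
This is a 0/0 indeterminate form.

Apply L'Hôpital's rule: differentiate numerator and denominator separately.
  f(x) = x^3   ⇒   f'(x) = 3·x^2
  g(x) = 1 - e^(-x^2)   ⇒   g'(x) = 2·x·e^(-x^2)
  lim(x→0) f'(x)/g'(x) = lim(x→0) (3·x^2)/(2·x·e^(-x^2))
  = 0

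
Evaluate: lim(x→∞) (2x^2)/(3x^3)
This is an ∞/∞ indeterminate form.

Apply L'Hôpital's rule: differentiate numerator and denominator separately.
  f(x) = 2·x^2   ⇒   f'(x) = 4·x
  g(x) = 3·x^3   ⇒   g'(x) = 9·x^2
  lim(x→∞) f'(x)/g'(x) = lim(x→∞) (4·x)/(9·x^2)
  = 0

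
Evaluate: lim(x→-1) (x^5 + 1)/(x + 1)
This is a standard limit.

Factor or rationalize the expression:
  lim(x→-1) (x^5 + 1)/(x + 1) = 5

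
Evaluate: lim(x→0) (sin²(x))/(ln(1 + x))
This is a 0/0 indeterminate form.

Apply L'Hôpital's rule: differentiate numerator and denominator separately.
  f(x) = sin(x)^2   ⇒   f'(x) = 2·sin(x)·cos(x)
  g(x) = ln(x + 1)   ⇒   g'(x) = 1/(x + 1)
  lim(x→0) f'(x)/g'(x) = lim(x→0) (2·sin(x)·cos(x))/(1/(x + 1))
  = 0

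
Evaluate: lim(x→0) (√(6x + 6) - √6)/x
This is a standard limit.

Factor or rationalize the expression:
  lim(x→0) (√(6x + 6) - √6)/x = sqrt(6)/2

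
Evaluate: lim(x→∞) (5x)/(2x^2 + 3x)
This is an ∞/∞ indeterminate form.

Apply L'Hôpital's rule: differentiate numerator and denominator separately.
  f(x) = 5·x   ⇒   f'(x) = 5
  g(x) = 2·x^2 + 3·x   ⇒   g'(x) = 4·x + 3
  lim(x→∞) f'(x)/g'(x) = lim(x→∞) (5)/(4·x + 3)
  = 0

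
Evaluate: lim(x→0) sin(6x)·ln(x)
This is a 0·∞ indeterminate form.

Rewrite 0·∞ as a quotient (0/0 or ∞/∞ form), then apply L'Hôpital's rule:
  lim(x→0) sin(6x)·ln(x) = 0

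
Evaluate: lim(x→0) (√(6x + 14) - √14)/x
This is a standard limit.

Factor or rationalize the expression:
  lim(x→0) (√(6x + 14) - √14)/x = 3·sqrt(14)/14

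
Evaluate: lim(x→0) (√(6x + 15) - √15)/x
This is a standard limit.

Factor or rationalize the expression:
  lim(x→0) (√(6x + 15) - √15)/x = sqrt(15)/5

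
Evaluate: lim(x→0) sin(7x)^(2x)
This is an exponential indeterminate form.

For exponential indeterminate forms, take the natural log:
  Let L = lim(x→0) sin(7x)^(2x)
  Then ln(L) = lim(x→0) [exponent × ln(base)]
  Evaluate using L'Hôpital or standard limits, then exponentiate.
  L = 1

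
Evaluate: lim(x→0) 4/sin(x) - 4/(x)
This is an ∞-∞ indeterminate form.

Combine fractions or rationalize to convert ∞-∞ to 0/0 form:
  lim(x→0) 4/sin(x) - 4/(x) = 0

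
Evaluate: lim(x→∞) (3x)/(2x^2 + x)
This is an ∞/∞ indeterminate form.

Apply L'Hôpital's rule: differentiate numerator and denominator separately.
  f(x) = 3·x   ⇒   f'(x) = 3
  g(x) = 2·x^2 + x   ⇒   g'(x) = 4·x + 1
  lim(x→∞) f'(x)/g'(x) = lim(x→∞) (3)/(4·x + 1)
  = 0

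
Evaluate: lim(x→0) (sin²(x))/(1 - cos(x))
This is a 0/0 indeterminate form.

Apply L'Hôpital's rule: differentiate numerator and denominator separately.
  f(x) = sin(x)^2   ⇒   f'(x) = 2·sin(x)·cos(x)
  g(x) = 1 - cos(x)   ⇒   g'(x) = sin(x)
  lim(x→0) f'(x)/g'(x) = lim(x→0) (2·sin(x)·cos(x))/(sin(x))
  = 2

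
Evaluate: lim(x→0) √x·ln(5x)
This is a 0·∞ indeterminate form.

Rewrite 0·∞ as a quotient (0/0 or ∞/∞ form), then apply L'Hôpital's rule:
  lim(x→0) √x·ln(5x) = 0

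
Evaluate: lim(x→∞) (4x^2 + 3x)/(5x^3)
This is an ∞/∞ indeterminate form.

Apply L'Hôpital's rule: differentiate numerator and denominator separately.
  f(x) = 4·x^2 + 3·x   ⇒   f'(x) = 8·x + 3
  g(x) = 5·x^3   ⇒   g'(x) = 15·x^2
  lim(x→∞) f'(x)/g'(x) = lim(x→∞) (8·x + 3)/(15·x^2)
  = 0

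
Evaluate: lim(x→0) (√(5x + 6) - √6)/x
This is a standard limit.

Factor or rationalize the expression:
  lim(x→0) (√(5x + 6) - √6)/x = 5·sqrt(6)/12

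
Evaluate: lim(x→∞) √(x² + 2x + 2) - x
This is an ∞-∞ indeterminate form.

Combine fractions or rationalize to convert ∞-∞ to 0/0 form:
  lim(x→∞) √(x² + 2x + 2) - x = 1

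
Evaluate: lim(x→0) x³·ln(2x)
This is a 0·∞ indeterminate form.

Rewrite 0·∞ as a quotient (0/0 or ∞/∞ form), then apply L'Hôpital's rule:
  lim(x→0) x³·ln(2x) = 0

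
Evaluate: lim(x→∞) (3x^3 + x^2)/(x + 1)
This is an ∞/∞ indeterminate form.

Apply L'Hôpital's rule: differentiate numerator and denominator separately.
  f(x) = 3·x^3 + x^2   ⇒   f'(x) = 9·x^2 + 2·x
  g(x) = x + 1   ⇒   g'(x) = 1
  lim(x→∞) f'(x)/g'(x) = lim(x→∞) (9·x^2 + 2·x)/(1)
  = ∞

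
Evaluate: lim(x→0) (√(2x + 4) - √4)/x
This is a standard limit.

Factor or rationalize the expression:
  lim(x→0) (√(2x + 4) - √4)/x = 1/2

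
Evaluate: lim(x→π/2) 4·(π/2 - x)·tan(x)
This is a 0·∞ indeterminate form.

Rewrite 0·∞ as a quotient (0/0 or ∞/∞ form), then apply L'Hôpital's rule:
  lim(x→π/2) 4·(π/2 - x)·tan(x) = 4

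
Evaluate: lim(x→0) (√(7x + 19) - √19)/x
This is a standard limit.

Factor or rationalize the expression:
  lim(x→0) (√(7x + 19) - √19)/x = 7·sqrt(19)/38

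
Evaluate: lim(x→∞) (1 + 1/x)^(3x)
This is an exponential indeterminate form.

For exponential indeterminate forms, take the natural log:
  Let L = lim(x→∞) (1 + 1/x)^(3x)
  Then ln(L) = lim(x→∞) [exponent × ln(base)]
  Evaluate using L'Hôpital or standard limits, then exponentiate.
  L = e^(3)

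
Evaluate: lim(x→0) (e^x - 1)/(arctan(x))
This is a 0/0 indeterminate form.

Apply L'Hôpital's rule: differentiate numerator and denominator separately.
  f(x) = e^(x) - 1   ⇒   f'(x) = e^(x)
  g(x) = atan(x)   ⇒   g'(x) = 1/(x^2 + 1)
  lim(x→0) f'(x)/g'(x) = lim(x→0) (e^(x))/(1/(x^2 + 1))
  = 1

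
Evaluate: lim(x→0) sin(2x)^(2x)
This is an exponential indeterminate form.

For exponential indeterminate forms, take the natural log:
  Let L = lim(x→0) sin(2x)^(2x)
  Then ln(L) = lim(x→0) [exponent × ln(base)]
  Evaluate using L'Hôpital or standard limits, then exponentiate.
  L = 1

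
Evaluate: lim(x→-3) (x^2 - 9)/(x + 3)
This is a standard limit.

Factor or rationalize the expression:
  lim(x→-3) (x^2 - 9)/(x + 3) = -6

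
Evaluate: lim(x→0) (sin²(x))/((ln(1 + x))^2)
This is a 0/0 indeterminate form.

Apply L'Hôpital's rule: differentiate numerator and denominator separately.
  f(x) = sin(x)^2   ⇒   f'(x) = 2·sin(x)·cos(x)
  g(x) = ln(x + 1)^2   ⇒   g'(x) = 2·ln(x + 1)/(x + 1)
  lim(x→0) f'(x)/g'(x) = lim(x→0) (2·sin(x)·cos(x))/(2·ln(x + 1)/(x + 1))
  = 1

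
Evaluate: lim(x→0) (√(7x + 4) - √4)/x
This is a standard limit.

Factor or rationalize the expression:
  lim(x→0) (√(7x + 4) - √4)/x = 7/4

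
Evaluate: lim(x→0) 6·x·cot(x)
This is a 0·∞ indeterminate form.

Rewrite 0·∞ as a quotient (0/0 or ∞/∞ form), then apply L'Hôpital's rule:
  lim(x→0) 6·x·cot(x) = 6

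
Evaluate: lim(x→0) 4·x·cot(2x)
This is a 0·∞ indeterminate form.

Rewrite 0·∞ as a quotient (0/0 or ∞/∞ form), then apply L'Hôpital's rule:
  lim(x→0) 4·x·cot(2x) = 2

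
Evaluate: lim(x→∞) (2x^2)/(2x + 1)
This is an ∞/∞ indeterminate form.

Apply L'Hôpital's rule: differentiate numerator and denominator separately.
  f(x) = 2·x^2   ⇒   f'(x) = 4·x
  g(x) = 2·x + 1   ⇒   g'(x) = 2
  lim(x→∞) f'(x)/g'(x) = lim(x→∞) (4·x)/(2)
  = ∞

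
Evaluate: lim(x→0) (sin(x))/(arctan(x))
This is a 0/0 indeterminate form.

Apply L'Hôpital's rule: differentiate numerator and denominator separately.
  f(x) = sin(x)   ⇒   f'(x) = cos(x)
  g(x) = atan(x)   ⇒   g'(x) = 1/(x^2 + 1)
  lim(x→0) f'(x)/g'(x) = lim(x→0) (cos(x))/(1/(x^2 + 1))
  = 1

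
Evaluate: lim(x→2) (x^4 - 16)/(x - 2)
This is a standard limit.

Factor or rationalize the expression:
  lim(x→2) (x^4 - 16)/(x - 2) = 32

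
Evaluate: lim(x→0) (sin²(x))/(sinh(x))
This is a 0/0 indeterminate form.

Apply L'Hôpital's rule: differentiate numerator and denominator separately.
  f(x) = sin(x)^2   ⇒   f'(x) = 2·sin(x)·cos(x)
  g(x) = sinh(x)   ⇒   g'(x) = cosh(x)
  lim(x→0) f'(x)/g'(x) = lim(x→0) (2·sin(x)·cos(x))/(cosh(x))
  = 0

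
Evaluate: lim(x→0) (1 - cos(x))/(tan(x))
This is a 0/0 indeterminate form.

Apply L'Hôpital's rule: differentiate numerator and denominator separately.
  f(x) = 1 - cos(x)   ⇒   f'(x) = sin(x)
  g(x) = tan(x)   ⇒   g'(x) = tan(x)^2 + 1
  lim(x→0) f'(x)/g'(x) = lim(x→0) (sin(x))/(tan(x)^2 + 1)
  = 0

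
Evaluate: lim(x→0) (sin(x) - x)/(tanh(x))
This is a 0/0 indeterminate form.

Apply L'Hôpital's rule: differentiate numerator and denominator separately.
  f(x) = -x + sin(x)   ⇒   f'(x) = cos(x) - 1
  g(x) = tanh(x)   ⇒   g'(x) = 1 - tanh(x)^2
  lim(x→0) f'(x)/g'(x) = lim(x→0) (cos(x) - 1)/(1 - tanh(x)^2)
  = 0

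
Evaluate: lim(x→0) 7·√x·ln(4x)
This is a 0·∞ indeterminate form.

Rewrite 0·∞ as a quotient (0/0 or ∞/∞ form), then apply L'Hôpital's rule:
  lim(x→0) 7·√x·ln(4x) = 0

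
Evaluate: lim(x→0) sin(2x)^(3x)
This is an exponential indeterminate form.

For exponential indeterminate forms, take the natural log:
  Let L = lim(x→0) sin(2x)^(3x)
  Then ln(L) = lim(x→0) [exponent × ln(base)]
  Evaluate using L'Hôpital or standard limits, then exponentiate.
  L = 1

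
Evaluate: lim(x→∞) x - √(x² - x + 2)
This is an ∞-∞ indeterminate form.

Combine fractions or rationalize to convert ∞-∞ to 0/0 form:
  lim(x→∞) x - √(x² - x + 2) = 1/2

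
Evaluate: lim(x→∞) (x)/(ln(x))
This is an ∞/∞ indeterminate form.

Apply L'Hôpital's rule: differentiate numerator and denominator separately.
  f(x) = x   ⇒   f'(x) = 1
  g(x) = ln(x)   ⇒   g'(x) = 1/x
  lim(x→∞) f'(x)/g'(x) = lim(x→∞) (1)/(1/x)
  = ∞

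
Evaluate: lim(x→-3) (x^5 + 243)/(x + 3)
This is a standard limit.

Factor or rationalize the expression:
  lim(x→-3) (x^5 + 243)/(x + 3) = 405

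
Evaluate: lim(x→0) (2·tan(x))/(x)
This is a 0/0 indeterminate form.

Apply L'Hôpital's rule: differentiate numerator and denominator separately.
  f(x) = 2·tan(x)   ⇒   f'(x) = 2·tan(x)^2 + 2
  g(x) = x   ⇒   g'(x) = 1
  lim(x→0) f'(x)/g'(x) = lim(x→0) (2·tan(x)^2 + 2)/(1)
  = 2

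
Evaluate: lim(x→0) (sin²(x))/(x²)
This is a 0/0 indeterminate form.

Apply L'Hôpital's rule: differentiate numerator and denominator separately.
  f(x) = sin(x)^2   ⇒   f'(x) = 2·sin(x)·cos(x)
  g(x) = x^2   ⇒   g'(x) = 2·x
  lim(x→0) f'(x)/g'(x) = lim(x→0) (2·sin(x)·cos(x))/(2·x)
  = 1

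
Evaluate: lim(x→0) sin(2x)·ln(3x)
This is a 0·∞ indeterminate form.

Rewrite 0·∞ as a quotient (0/0 or ∞/∞ form), then apply L'Hôpital's rule:
  lim(x→0) sin(2x)·ln(3x) = 0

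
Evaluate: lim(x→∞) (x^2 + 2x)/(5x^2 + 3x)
This is an ∞/∞ indeterminate form.

Apply L'Hôpital's rule: differentiate numerator and denominator separately.
  f(x) = x^2 + 2·x   ⇒   f'(x) = 2·x + 2
  g(x) = 5·x^2 + 3·x   ⇒   g'(x) = 10·x + 3
  lim(x→∞) f'(x)/g'(x) = lim(x→∞) (2·x + 2)/(10·x + 3)
  = 1/5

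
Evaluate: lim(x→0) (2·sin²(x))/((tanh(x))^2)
This is a 0/0 indeterminate form.

Apply L'Hôpital's rule: differentiate numerator and denominator separately.
  f(x) = 2·sin(x)^2   ⇒   f'(x) = 4·sin(x)·cos(x)
  g(x) = tanh(x)^2   ⇒   g'(x) = (2 - 2·tanh(x)^2)·tanh(x)
  lim(x→0) f'(x)/g'(x) = lim(x→0) (4·sin(x)·cos(x))/((2 - 2·tanh(x)^2)·tanh(x))
  = 2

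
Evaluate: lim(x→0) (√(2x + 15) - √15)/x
This is a standard limit.

Factor or rationalize the expression:
  lim(x→0) (√(2x + 15) - √15)/x = sqrt(15)/15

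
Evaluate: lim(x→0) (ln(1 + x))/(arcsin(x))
This is a 0/0 indeterminate form.

Apply L'Hôpital's rule: differentiate numerator and denominator separately.
  f(x) = ln(x + 1)   ⇒   f'(x) = 1/(x + 1)
  g(x) = asin(x)   ⇒   g'(x) = 1/sqrt(1 - x^2)
  lim(x→0) f'(x)/g'(x) = lim(x→0) (1/(x + 1))/(1/sqrt(1 - x^2))
  = 1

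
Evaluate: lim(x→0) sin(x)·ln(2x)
This is a 0·∞ indeterminate form.

Rewrite 0·∞ as a quotient (0/0 or ∞/∞ form), then apply L'Hôpital's rule:
  lim(x→0) sin(x)·ln(2x) = 0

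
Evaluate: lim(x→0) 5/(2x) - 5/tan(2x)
This is an ∞-∞ indeterminate form.

Combine fractions or rationalize to convert ∞-∞ to 0/0 form:
  lim(x→0) 5/(2x) - 5/tan(2x) = 0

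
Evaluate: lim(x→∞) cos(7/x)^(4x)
This is an exponential indeterminate form.

For exponential indeterminate forms, take the natural log:
  Let L = lim(x→∞) cos(7/x)^(4x)
  Then ln(L) = lim(x→∞) [exponent × ln(base)]
  Evaluate using L'Hôpital or standard limits, then exponentiate.
  L = 1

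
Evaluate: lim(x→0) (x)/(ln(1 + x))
This is a 0/0 indeterminate form.

Apply L'Hôpital's rule: differentiate numerator and denominator separately.
  f(x) = x   ⇒   f'(x) = 1
  g(x) = ln(x + 1)   ⇒   g'(x) = 1/(x + 1)
  lim(x→0) f'(x)/g'(x) = lim(x→0) (1)/(1/(x + 1))
  = 1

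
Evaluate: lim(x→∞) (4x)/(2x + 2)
This is an ∞/∞ indeterminate form.

Apply L'Hôpital's rule: differentiate numerator and denominator separately.
  f(x) = 4·x   ⇒   f'(x) = 4
  g(x) = 2·x + 2   ⇒   g'(x) = 2
  lim(x→∞) f'(x)/g'(x) = lim(x→∞) (4)/(2)
  = 2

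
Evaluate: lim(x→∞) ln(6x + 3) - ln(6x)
This is an ∞-∞ indeterminate form.

Combine fractions or rationalize to convert ∞-∞ to 0/0 form:
  lim(x→∞) ln(6x + 3) - ln(6x) = 0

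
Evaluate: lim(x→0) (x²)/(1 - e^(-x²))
This is a 0/0 indeterminate form.

Apply L'Hôpital's rule: differentiate numerator and denominator separately.
  f(x) = x^2   ⇒   f'(x) = 2·x
  g(x) = 1 - e^(-x^2)   ⇒   g'(x) = 2·x·e^(-x^2)
  lim(x→0) f'(x)/g'(x) = lim(x→0) (2·x)/(2·x·e^(-x^2))
  = 1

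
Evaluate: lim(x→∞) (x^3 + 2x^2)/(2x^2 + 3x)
This is an ∞/∞ indeterminate form.

Apply L'Hôpital's rule: differentiate numerator and denominator separately.
  f(x) = x^3 + 2·x^2   ⇒   f'(x) = 3·x^2 + 4·x
  g(x) = 2·x^2 + 3·x   ⇒   g'(x) = 4·x + 3
  lim(x→∞) f'(x)/g'(x) = lim(x→∞) (3·x^2 + 4·x)/(4·x + 3)
  = ∞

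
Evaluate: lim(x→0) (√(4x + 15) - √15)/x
This is a standard limit.

Factor or rationalize the expression:
  lim(x→0) (√(4x + 15) - √15)/x = 2·sqrt(15)/15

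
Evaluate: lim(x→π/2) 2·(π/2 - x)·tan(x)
This is a 0·∞ indeterminate form.

Rewrite 0·∞ as a quotient (0/0 or ∞/∞ form), then apply L'Hôpital's rule:
  lim(x→π/2) 2·(π/2 - x)·tan(x) = 2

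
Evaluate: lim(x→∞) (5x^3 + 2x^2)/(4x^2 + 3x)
This is an ∞/∞ indeterminate form.

Apply L'Hôpital's rule: differentiate numerator and denominator separately.
  f(x) = 5·x^3 + 2·x^2   ⇒   f'(x) = 15·x^2 + 4·x
  g(x) = 4·x^2 + 3·x   ⇒   g'(x) = 8·x + 3
  lim(x→∞) f'(x)/g'(x) = lim(x→∞) (15·x^2 + 4·x)/(8·x + 3)
  = ∞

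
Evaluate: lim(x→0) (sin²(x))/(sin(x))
This is a 0/0 indeterminate form.

Apply L'Hôpital's rule: differentiate numerator and denominator separately.
  f(x) = sin(x)^2   ⇒   f'(x) = 2·sin(x)·cos(x)
  g(x) = sin(x)   ⇒   g'(x) = cos(x)
  lim(x→0) f'(x)/g'(x) = lim(x→0) (2·sin(x)·cos(x))/(cos(x))
  = 0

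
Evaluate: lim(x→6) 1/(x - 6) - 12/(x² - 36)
This is an ∞-∞ indeterminate form.

Combine fractions or rationalize to convert ∞-∞ to 0/0 form:
  lim(x→6) 1/(x - 6) - 12/(x² - 36) = 1/12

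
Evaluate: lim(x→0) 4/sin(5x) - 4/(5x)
This is an ∞-∞ indeterminate form.

Combine fractions or rationalize to convert ∞-∞ to 0/0 form:
  lim(x→0) 4/sin(5x) - 4/(5x) = 0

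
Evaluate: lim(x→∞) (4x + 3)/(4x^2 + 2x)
This is an ∞/∞ indeterminate form.

Apply L'Hôpital's rule: differentiate numerator and denominator separately.
  f(x) = 4·x + 3   ⇒   f'(x) = 4
  g(x) = 4·x^2 + 2·x   ⇒   g'(x) = 8·x + 2
  lim(x→∞) f'(x)/g'(x) = lim(x→∞) (4)/(8·x + 2)
  = 0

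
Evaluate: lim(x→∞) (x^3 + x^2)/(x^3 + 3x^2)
This is an ∞/∞ indeterminate form.

Apply L'Hôpital's rule: differentiate numerator and denominator separately.
  f(x) = x^3 + x^2   ⇒   f'(x) = 3·x^2 + 2·x
  g(x) = x^3 + 3·x^2   ⇒   g'(x) = 3·x^2 + 6·x
  lim(x→∞) f'(x)/g'(x) = lim(x→∞) (3·x^2 + 2·x)/(3·x^2 + 6·x)
  = 1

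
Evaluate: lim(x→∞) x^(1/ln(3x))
This is an exponential indeterminate form.

For exponential indeterminate forms, take the natural log:
  Let L = lim(x→∞) x^(1/ln(3x))
  Then ln(L) = lim(x→∞) [exponent × ln(base)]
  Evaluate using L'Hôpital or standard limits, then exponentiate.
  L = e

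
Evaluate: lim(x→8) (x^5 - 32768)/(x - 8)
This is a standard limit.

Factor or rationalize the expression:
  lim(x→8) (x^5 - 32768)/(x - 8) = 20480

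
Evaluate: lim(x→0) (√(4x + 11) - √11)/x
This is a standard limit.

Factor or rationalize the expression:
  lim(x→0) (√(4x + 11) - √11)/x = 2·sqrt(11)/11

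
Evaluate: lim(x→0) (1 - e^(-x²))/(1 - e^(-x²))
This is a 0/0 indeterminate form.

Apply L'Hôpital's rule: differentiate numerator and denominator separately.
  f(x) = 1 - e^(-x^2)   ⇒   f'(x) = 2·x·e^(-x^2)
  g(x) = 1 - e^(-x^2)   ⇒   g'(x) = 2·x·e^(-x^2)
  lim(x→0) f'(x)/g'(x) = lim(x→0) (2·x·e^(-x^2))/(2·x·e^(-x^2))
  = 1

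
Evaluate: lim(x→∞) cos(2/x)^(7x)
This is an exponential indeterminate form.

For exponential indeterminate forms, take the natural log:
  Let L = lim(x→∞) cos(2/x)^(7x)
  Then ln(L) = lim(x→∞) [exponent × ln(base)]
  Evaluate using L'Hôpital or standard limits, then exponentiate.
  L = 1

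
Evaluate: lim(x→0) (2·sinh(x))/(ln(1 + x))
This is a 0/0 indeterminate form.

Apply L'Hôpital's rule: differentiate numerator and denominator separately.
  f(x) = 2·sinh(x)   ⇒   f'(x) = 2·cosh(x)
  g(x) = ln(x + 1)   ⇒   g'(x) = 1/(x + 1)
  lim(x→0) f'(x)/g'(x) = lim(x→0) (2·cosh(x))/(1/(x + 1))
  = 2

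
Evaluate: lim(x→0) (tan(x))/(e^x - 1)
This is a 0/0 indeterminate form.

Apply L'Hôpital's rule: differentiate numerator and denominator separately.
  f(x) = tan(x)   ⇒   f'(x) = tan(x)^2 + 1
  g(x) = e^(x) - 1   ⇒   g'(x) = e^(x)
  lim(x→0) f'(x)/g'(x) = lim(x→0) (tan(x)^2 + 1)/(e^(x))
  = 1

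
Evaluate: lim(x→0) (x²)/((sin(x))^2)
This is a 0/0 indeterminate form.

Apply L'Hôpital's rule: differentiate numerator and denominator separately.
  f(x) = x^2   ⇒   f'(x) = 2·x
  g(x) = sin(x)^2   ⇒   g'(x) = 2·sin(x)·cos(x)
  lim(x→0) f'(x)/g'(x) = lim(x→0) (2·x)/(2·sin(x)·cos(x))
  = 1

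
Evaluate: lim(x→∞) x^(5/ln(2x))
This is an exponential indeterminate form.

For exponential indeterminate forms, take the natural log:
  Let L = lim(x→∞) x^(5/ln(2x))
  Then ln(L) = lim(x→∞) [exponent × ln(base)]
  Evaluate using L'Hôpital or standard limits, then exponentiate.
  L = e^(5)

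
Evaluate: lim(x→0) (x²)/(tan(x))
This is a 0/0 indeterminate form.

Apply L'Hôpital's rule: differentiate numerator and denominator separately.
  f(x) = x^2   ⇒   f'(x) = 2·x
  g(x) = tan(x)   ⇒   g'(x) = tan(x)^2 + 1
  lim(x→0) f'(x)/g'(x) = lim(x→0) (2·x)/(tan(x)^2 + 1)
  = 0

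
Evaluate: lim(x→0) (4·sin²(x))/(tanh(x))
This is a 0/0 indeterminate form.

Apply L'Hôpital's rule: differentiate numerator and denominator separately.
  f(x) = 4·sin(x)^2   ⇒   f'(x) = 8·sin(x)·cos(x)
  g(x) = tanh(x)   ⇒   g'(x) = 1 - tanh(x)^2
  lim(x→0) f'(x)/g'(x) = lim(x→0) (8·sin(x)·cos(x))/(1 - tanh(x)^2)
  = 0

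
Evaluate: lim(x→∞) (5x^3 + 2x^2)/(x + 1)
This is an ∞/∞ indeterminate form.

Apply L'Hôpital's rule: differentiate numerator and denominator separately.
  f(x) = 5·x^3 + 2·x^2   ⇒   f'(x) = 15·x^2 + 4·x
  g(x) = x + 1   ⇒   g'(x) = 1
  lim(x→∞) f'(x)/g'(x) = lim(x→∞) (15·x^2 + 4·x)/(1)
  = ∞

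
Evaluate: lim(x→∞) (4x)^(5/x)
This is an exponential indeterminate form.

For exponential indeterminate forms, take the natural log:
  Let L = lim(x→∞) (4x)^(5/x)
  Then ln(L) = lim(x→∞) [exponent × ln(base)]
  Evaluate using L'Hôpital or standard limits, then exponentiate.
  L = 1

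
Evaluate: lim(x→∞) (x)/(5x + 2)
This is an ∞/∞ indeterminate form.

Apply L'Hôpital's rule: differentiate numerator and denominator separately.
  f(x) = x   ⇒   f'(x) = 1
  g(x) = 5·x + 2   ⇒   g'(x) = 5
  lim(x→∞) f'(x)/g'(x) = lim(x→∞) (1)/(5)
  = 1/5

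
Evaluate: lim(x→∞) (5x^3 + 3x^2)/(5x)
This is an ∞/∞ indeterminate form.

Apply L'Hôpital's rule: differentiate numerator and denominator separately.
  f(x) = 5·x^3 + 3·x^2   ⇒   f'(x) = 15·x^2 + 6·x
  g(x) = 5·x   ⇒   g'(x) = 5
  lim(x→∞) f'(x)/g'(x) = lim(x→∞) (15·x^2 + 6·x)/(5)
  = ∞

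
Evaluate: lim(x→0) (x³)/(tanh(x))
This is a 0/0 indeterminate form.

Apply L'Hôpital's rule: differentiate numerator and denominator separately.
  f(x) = x^3   ⇒   f'(x) = 3·x^2
  g(x) = tanh(x)   ⇒   g'(x) = 1 - tanh(x)^2
  lim(x→0) f'(x)/g'(x) = lim(x→0) (3·x^2)/(1 - tanh(x)^2)
  = 0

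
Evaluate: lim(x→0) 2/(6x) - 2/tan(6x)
This is an ∞-∞ indeterminate form.

Combine fractions or rationalize to convert ∞-∞ to 0/0 form:
  lim(x→0) 2/(6x) - 2/tan(6x) = 0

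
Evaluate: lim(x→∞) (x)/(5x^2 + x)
This is an ∞/∞ indeterminate form.

Apply L'Hôpital's rule: differentiate numerator and denominator separately.
  f(x) = x   ⇒   f'(x) = 1
  g(x) = 5·x^2 + x   ⇒   g'(x) = 10·x + 1
  lim(x→∞) f'(x)/g'(x) = lim(x→∞) (1)/(10·x + 1)
  = 0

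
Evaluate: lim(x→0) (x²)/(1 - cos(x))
This is a 0/0 indeterminate form.

Apply L'Hôpital's rule: differentiate numerator and denominator separately.
  f(x) = x^2   ⇒   f'(x) = 2·x
  g(x) = 1 - cos(x)   ⇒   g'(x) = sin(x)
  lim(x→0) f'(x)/g'(x) = lim(x→0) (2·x)/(sin(x))
  = 2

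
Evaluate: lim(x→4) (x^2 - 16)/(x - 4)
This is a standard limit.

Factor or rationalize the expression:
  lim(x→4) (x^2 - 16)/(x - 4) = 8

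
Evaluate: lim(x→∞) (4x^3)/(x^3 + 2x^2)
This is an ∞/∞ indeterminate form.

Apply L'Hôpital's rule: differentiate numerator and denominator separately.
  f(x) = 4·x^3   ⇒   f'(x) = 12·x^2
  g(x) = x^3 + 2·x^2   ⇒   g'(x) = 3·x^2 + 4·x
  lim(x→∞) f'(x)/g'(x) = lim(x→∞) (12·x^2)/(3·x^2 + 4·x)
  = 4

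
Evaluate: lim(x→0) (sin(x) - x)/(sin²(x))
This is a 0/0 indeterminate form.

Apply L'Hôpital's rule: differentiate numerator and denominator separately.
  f(x) = -x + sin(x)   ⇒   f'(x) = cos(x) - 1
  g(x) = sin(x)^2   ⇒   g'(x) = 2·sin(x)·cos(x)
  lim(x→0) f'(x)/g'(x) = lim(x→0) (cos(x) - 1)/(2·sin(x)·cos(x))
  = 0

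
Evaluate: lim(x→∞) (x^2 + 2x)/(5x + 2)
This is an ∞/∞ indeterminate form.

Apply L'Hôpital's rule: differentiate numerator and denominator separately.
  f(x) = x^2 + 2·x   ⇒   f'(x) = 2·x + 2
  g(x) = 5·x + 2   ⇒   g'(x) = 5
  lim(x→∞) f'(x)/g'(x) = lim(x→∞) (2·x + 2)/(5)
  = ∞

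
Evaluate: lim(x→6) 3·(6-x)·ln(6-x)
This is a 0·∞ indeterminate form.

Rewrite 0·∞ as a quotient (0/0 or ∞/∞ form), then apply L'Hôpital's rule:
  lim(x→6) 3·(6-x)·ln(6-x) = 0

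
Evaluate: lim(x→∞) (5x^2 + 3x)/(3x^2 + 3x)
This is an ∞/∞ indeterminate form.

Apply L'Hôpital's rule: differentiate numerator and denominator separately.
  f(x) = 5·x^2 + 3·x   ⇒   f'(x) = 10·x + 3
  g(x) = 3·x^2 + 3·x   ⇒   g'(x) = 6·x + 3
  lim(x→∞) f'(x)/g'(x) = lim(x→∞) (10·x + 3)/(6·x + 3)
  = 5/3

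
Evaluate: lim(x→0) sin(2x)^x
This is an exponential indeterminate form.

For exponential indeterminate forms, take the natural log:
  Let L = lim(x→0) sin(2x)^x
  Then ln(L) = lim(x→0) [exponent × ln(base)]
  Evaluate using L'Hôpital or standard limits, then exponentiate.
  L = 1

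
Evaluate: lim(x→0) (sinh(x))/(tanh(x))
This is a 0/0 indeterminate form.

Apply L'Hôpital's rule: differentiate numerator and denominator separately.
  f(x) = sinh(x)   ⇒   f'(x) = cosh(x)
  g(x) = tanh(x)   ⇒   g'(x) = 1 - tanh(x)^2
  lim(x→0) f'(x)/g'(x) = lim(x→0) (cosh(x))/(1 - tanh(x)^2)
  = 1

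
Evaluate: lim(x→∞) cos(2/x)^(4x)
This is an exponential indeterminate form.

For exponential indeterminate forms, take the natural log:
  Let L = lim(x→∞) cos(2/x)^(4x)
  Then ln(L) = lim(x→∞) [exponent × ln(base)]
  Evaluate using L'Hôpital or standard limits, then exponentiate.
  L = 1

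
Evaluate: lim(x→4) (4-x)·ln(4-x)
This is a 0·∞ indeterminate form.

Rewrite 0·∞ as a quotient (0/0 or ∞/∞ form), then apply L'Hôpital's rule:
  lim(x→4) (4-x)·ln(4-x) = 0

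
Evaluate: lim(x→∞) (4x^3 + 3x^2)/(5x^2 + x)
This is an ∞/∞ indeterminate form.

Apply L'Hôpital's rule: differentiate numerator and denominator separately.
  f(x) = 4·x^3 + 3·x^2   ⇒   f'(x) = 12·x^2 + 6·x
  g(x) = 5·x^2 + x   ⇒   g'(x) = 10·x + 1
  lim(x→∞) f'(x)/g'(x) = lim(x→∞) (12·x^2 + 6·x)/(10·x + 1)
  = ∞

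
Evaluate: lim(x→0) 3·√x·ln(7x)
This is a 0·∞ indeterminate form.

Rewrite 0·∞ as a quotient (0/0 or ∞/∞ form), then apply L'Hôpital's rule:
  lim(x→0) 3·√x·ln(7x) = 0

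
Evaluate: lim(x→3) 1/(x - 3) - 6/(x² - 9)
This is an ∞-∞ indeterminate form.

Combine fractions or rationalize to convert ∞-∞ to 0/0 form:
  lim(x→3) 1/(x - 3) - 6/(x² - 9) = 1/6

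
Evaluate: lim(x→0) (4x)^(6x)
This is an exponential indeterminate form.

For exponential indeterminate forms, take the natural log:
  Let L = lim(x→0) (4x)^(6x)
  Then ln(L) = lim(x→0) [exponent × ln(base)]
  Evaluate using L'Hôpital or standard limits, then exponentiate.
  L = 1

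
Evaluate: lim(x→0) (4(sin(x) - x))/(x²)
This is a 0/0 indeterminate form.

Apply L'Hôpital's rule: differentiate numerator and denominator separately.
  f(x) = -4·x + 4·sin(x)   ⇒   f'(x) = 4·cos(x) - 4
  g(x) = x^2   ⇒   g'(x) = 2·x
  lim(x→0) f'(x)/g'(x) = lim(x→0) (4·cos(x) - 4)/(2·x)
  = 0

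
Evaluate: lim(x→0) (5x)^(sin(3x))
This is an exponential indeterminate form.

For exponential indeterminate forms, take the natural log:
  Let L = lim(x→0) (5x)^(sin(3x))
  Then ln(L) = lim(x→0) [exponent × ln(base)]
  Evaluate using L'Hôpital or standard limits, then exponentiate.
  L = 1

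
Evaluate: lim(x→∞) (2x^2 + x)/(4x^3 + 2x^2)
This is an ∞/∞ indeterminate form.

Apply L'Hôpital's rule: differentiate numerator and denominator separately.
  f(x) = 2·x^2 + x   ⇒   f'(x) = 4·x + 1
  g(x) = 4·x^3 + 2·x^2   ⇒   g'(x) = 12·x^2 + 4·x
  lim(x→∞) f'(x)/g'(x) = lim(x→∞) (4·x + 1)/(12·x^2 + 4·x)
  = 0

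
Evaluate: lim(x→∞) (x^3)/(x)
This is an ∞/∞ indeterminate form.

Apply L'Hôpital's rule: differentiate numerator and denominator separately.
  f(x) = x^3   ⇒   f'(x) = 3·x^2
  g(x) = x   ⇒   g'(x) = 1
  lim(x→∞) f'(x)/g'(x) = lim(x→∞) (3·x^2)/(1)
  = ∞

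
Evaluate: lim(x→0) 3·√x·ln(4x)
This is a 0·∞ indeterminate form.

Rewrite 0·∞ as a quotient (0/0 or ∞/∞ form), then apply L'Hôpital's rule:
  lim(x→0) 3·√x·ln(4x) = 0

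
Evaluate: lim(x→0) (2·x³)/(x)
This is a 0/0 indeterminate form.

Apply L'Hôpital's rule: differentiate numerator and denominator separately.
  f(x) = 2·x^3   ⇒   f'(x) = 6·x^2
  g(x) = x   ⇒   g'(x) = 1
  lim(x→0) f'(x)/g'(x) = lim(x→0) (6·x^2)/(1)
  = 0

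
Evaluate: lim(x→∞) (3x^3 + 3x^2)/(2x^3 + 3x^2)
This is an ∞/∞ indeterminate form.

Apply L'Hôpital's rule: differentiate numerator and denominator separately.
  f(x) = 3·x^3 + 3·x^2   ⇒   f'(x) = 9·x^2 + 6·x
  g(x) = 2·x^3 + 3·x^2   ⇒   g'(x) = 6·x^2 + 6·x
  lim(x→∞) f'(x)/g'(x) = lim(x→∞) (9·x^2 + 6·x)/(6·x^2 + 6·x)
  = 3/2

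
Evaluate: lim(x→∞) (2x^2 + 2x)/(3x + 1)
This is an ∞/∞ indeterminate form.

Apply L'Hôpital's rule: differentiate numerator and denominator separately.
  f(x) = 2·x^2 + 2·x   ⇒   f'(x) = 4·x + 2
  g(x) = 3·x + 1   ⇒   g'(x) = 3
  lim(x→∞) f'(x)/g'(x) = lim(x→∞) (4·x + 2)/(3)
  = ∞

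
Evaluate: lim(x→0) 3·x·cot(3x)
This is a 0·∞ indeterminate form.

Rewrite 0·∞ as a quotient (0/0 or ∞/∞ form), then apply L'Hôpital's rule:
  lim(x→0) 3·x·cot(3x) = 1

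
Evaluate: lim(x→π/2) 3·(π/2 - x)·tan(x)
This is a 0·∞ indeterminate form.

Rewrite 0·∞ as a quotient (0/0 or ∞/∞ form), then apply L'Hôpital's rule:
  lim(x→π/2) 3·(π/2 - x)·tan(x) = 3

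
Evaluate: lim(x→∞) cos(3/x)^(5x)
This is an exponential indeterminate form.

For exponential indeterminate forms, take the natural log:
  Let L = lim(x→∞) cos(3/x)^(5x)
  Then ln(L) = lim(x→∞) [exponent × ln(base)]
  Evaluate using L'Hôpital or standard limits, then exponentiate.
  L = 1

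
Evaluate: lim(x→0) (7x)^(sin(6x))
This is an exponential indeterminate form.

For exponential indeterminate forms, take the natural log:
  Let L = lim(x→0) (7x)^(sin(6x))
  Then ln(L) = lim(x→0) [exponent × ln(base)]
  Evaluate using L'Hôpital or standard limits, then exponentiate.
  L = 1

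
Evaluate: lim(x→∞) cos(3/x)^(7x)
This is an exponential indeterminate form.

For exponential indeterminate forms, take the natural log:
  Let L = lim(x→∞) cos(3/x)^(7x)
  Then ln(L) = lim(x→∞) [exponent × ln(base)]
  Evaluate using L'Hôpital or standard limits, then exponentiate.
  L = 1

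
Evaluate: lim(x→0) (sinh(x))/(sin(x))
This is a 0/0 indeterminate form.

Apply L'Hôpital's rule: differentiate numerator and denominator separately.
  f(x) = sinh(x)   ⇒   f'(x) = cosh(x)
  g(x) = sin(x)   ⇒   g'(x) = cos(x)
  lim(x→0) f'(x)/g'(x) = lim(x→0) (cosh(x))/(cos(x))
  = 1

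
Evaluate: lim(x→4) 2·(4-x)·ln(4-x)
This is a 0·∞ indeterminate form.

Rewrite 0·∞ as a quotient (0/0 or ∞/∞ form), then apply L'Hôpital's rule:
  lim(x→4) 2·(4-x)·ln(4-x) = 0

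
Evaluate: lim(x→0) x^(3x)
This is an exponential indeterminate form.

For exponential indeterminate forms, take the natural log:
  Let L = lim(x→0) x^(3x)
  Then ln(L) = lim(x→0) [exponent × ln(base)]
  Evaluate using L'Hôpital or standard limits, then exponentiate.
  L = 1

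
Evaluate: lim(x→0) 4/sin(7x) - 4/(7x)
This is an ∞-∞ indeterminate form.

Combine fractions or rationalize to convert ∞-∞ to 0/0 form:
  lim(x→0) 4/sin(7x) - 4/(7x) = 0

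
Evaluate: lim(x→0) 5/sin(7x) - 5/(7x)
This is an ∞-∞ indeterminate form.

Combine fractions or rationalize to convert ∞-∞ to 0/0 form:
  lim(x→0) 5/sin(7x) - 5/(7x) = 0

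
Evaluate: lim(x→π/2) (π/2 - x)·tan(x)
This is a 0·∞ indeterminate form.

Rewrite 0·∞ as a quotient (0/0 or ∞/∞ form), then apply L'Hôpital's rule:
  lim(x→π/2) (π/2 - x)·tan(x) = 1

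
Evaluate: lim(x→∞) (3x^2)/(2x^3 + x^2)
This is an ∞/∞ indeterminate form.

Apply L'Hôpital's rule: differentiate numerator and denominator separately.
  f(x) = 3·x^2   ⇒   f'(x) = 6·x
  g(x) = 2·x^3 + x^2   ⇒   g'(x) = 6·x^2 + 2·x
  lim(x→∞) f'(x)/g'(x) = lim(x→∞) (6·x)/(6·x^2 + 2·x)
  = 0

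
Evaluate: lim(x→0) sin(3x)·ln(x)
This is a 0·∞ indeterminate form.

Rewrite 0·∞ as a quotient (0/0 or ∞/∞ form), then apply L'Hôpital's rule:
  lim(x→0) sin(3x)·ln(x) = 0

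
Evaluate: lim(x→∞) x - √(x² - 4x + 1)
This is an ∞-∞ indeterminate form.

Combine fractions or rationalize to convert ∞-∞ to 0/0 form:
  lim(x→∞) x - √(x² - 4x + 1) = 2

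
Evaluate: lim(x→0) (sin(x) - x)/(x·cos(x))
This is a 0/0 indeterminate form.

Apply L'Hôpital's rule: differentiate numerator and denominator separately.
  f(x) = -x + sin(x)   ⇒   f'(x) = cos(x) - 1
  g(x) = x·cos(x)   ⇒   g'(x) = -x·sin(x) + cos(x)
  lim(x→0) f'(x)/g'(x) = lim(x→0) (cos(x) - 1)/(-x·sin(x) + cos(x))
  = 0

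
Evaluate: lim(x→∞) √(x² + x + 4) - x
This is an ∞-∞ indeterminate form.

Combine fractions or rationalize to convert ∞-∞ to 0/0 form:
  lim(x→∞) √(x² + x + 4) - x = 1/2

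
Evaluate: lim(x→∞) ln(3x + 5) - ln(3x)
This is an ∞-∞ indeterminate form.

Combine fractions or rationalize to convert ∞-∞ to 0/0 form:
  lim(x→∞) ln(3x + 5) - ln(3x) = 0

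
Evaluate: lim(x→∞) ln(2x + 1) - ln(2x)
This is an ∞-∞ indeterminate form.

Combine fractions or rationalize to convert ∞-∞ to 0/0 form:
  lim(x→∞) ln(2x + 1) - ln(2x) = 0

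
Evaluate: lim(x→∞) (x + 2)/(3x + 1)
This is an ∞/∞ indeterminate form.

Apply L'Hôpital's rule: differentiate numerator and denominator separately.
  f(x) = x + 2   ⇒   f'(x) = 1
  g(x) = 3·x + 1   ⇒   g'(x) = 3
  lim(x→∞) f'(x)/g'(x) = lim(x→∞) (1)/(3)
  = 1/3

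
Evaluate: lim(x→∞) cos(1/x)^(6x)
This is an exponential indeterminate form.

For exponential indeterminate forms, take the natural log:
  Let L = lim(x→∞) cos(1/x)^(6x)
  Then ln(L) = lim(x→∞) [exponent × ln(base)]
  Evaluate using L'Hôpital or standard limits, then exponentiate.
  L = 1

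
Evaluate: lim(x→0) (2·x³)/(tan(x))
This is a 0/0 indeterminate form.

Apply L'Hôpital's rule: differentiate numerator and denominator separately.
  f(x) = 2·x^3   ⇒   f'(x) = 6·x^2
  g(x) = tan(x)   ⇒   g'(x) = tan(x)^2 + 1
  lim(x→0) f'(x)/g'(x) = lim(x→0) (6·x^2)/(tan(x)^2 + 1)
  = 0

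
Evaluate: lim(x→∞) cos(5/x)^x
This is an exponential indeterminate form.

For exponential indeterminate forms, take the natural log:
  Let L = lim(x→∞) cos(5/x)^x
  Then ln(L) = lim(x→∞) [exponent × ln(base)]
  Evaluate using L'Hôpital or standard limits, then exponentiate.
  L = 1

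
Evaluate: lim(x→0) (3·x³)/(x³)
This is a 0/0 indeterminate form.

Apply L'Hôpital's rule: differentiate numerator and denominator separately.
  f(x) = 3·x^3   ⇒   f'(x) = 9·x^2
  g(x) = x^3   ⇒   g'(x) = 3·x^2
  lim(x→0) f'(x)/g'(x) = lim(x→0) (9·x^2)/(3·x^2)
  = 3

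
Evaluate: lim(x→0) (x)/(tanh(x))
This is a 0/0 indeterminate form.

Apply L'Hôpital's rule: differentiate numerator and denominator separately.
  f(x) = x   ⇒   f'(x) = 1
  g(x) = tanh(x)   ⇒   g'(x) = 1 - tanh(x)^2
  lim(x→0) f'(x)/g'(x) = lim(x→0) (1)/(1 - tanh(x)^2)
  = 1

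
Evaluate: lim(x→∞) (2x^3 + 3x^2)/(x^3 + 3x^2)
This is an ∞/∞ indeterminate form.

Apply L'Hôpital's rule: differentiate numerator and denominator separately.
  f(x) = 2·x^3 + 3·x^2   ⇒   f'(x) = 6·x^2 + 6·x
  g(x) = x^3 + 3·x^2   ⇒   g'(x) = 3·x^2 + 6·x
  lim(x→∞) f'(x)/g'(x) = lim(x→∞) (6·x^2 + 6·x)/(3·x^2 + 6·x)
  = 2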